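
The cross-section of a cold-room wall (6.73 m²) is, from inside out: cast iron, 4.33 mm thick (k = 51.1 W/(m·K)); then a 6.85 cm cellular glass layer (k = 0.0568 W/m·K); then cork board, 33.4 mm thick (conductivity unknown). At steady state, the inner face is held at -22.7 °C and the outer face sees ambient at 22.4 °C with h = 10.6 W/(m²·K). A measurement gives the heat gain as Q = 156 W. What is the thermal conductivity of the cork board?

ΣR = ΔT/Q = |-22.7 − 22.4|/156 = 0.2891 K/W
Known resistances:
  R_cast iron = L/(kA) = 0.00433/(51.1·6.73) = 1.259×10^-5 K/W
  R_cellular glass = L/(kA) = 0.0685/(0.0568·6.73) = 0.1792 K/W
  R_conv,out = 1/(hA) = 1/(10.6·6.73) = 0.01402 K/W
R_cork board = ΣR − ΣR_known = 0.2891 − 0.1932 = 0.09590 K/W
L/(kA) = 0.09590 ⇒ k = 0.0334/(0.09590·6.73) = 0.0518 W/m·K

k = 0.0518 W/m·K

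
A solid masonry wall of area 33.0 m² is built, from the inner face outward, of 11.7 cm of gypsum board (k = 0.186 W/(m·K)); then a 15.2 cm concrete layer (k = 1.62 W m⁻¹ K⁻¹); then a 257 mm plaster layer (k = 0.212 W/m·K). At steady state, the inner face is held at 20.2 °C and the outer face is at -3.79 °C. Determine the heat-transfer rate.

Q = 409 W

Resistance network (inner→outer):
  R_gypsum board = L/(kA) = 0.117/(0.186·33.0) = 0.01906 K/W
  R_concrete = L/(kA) = 0.152/(1.62·33.0) = 0.002843 K/W
  R_plaster = L/(kA) = 0.257/(0.212·33.0) = 0.03674 K/W
ΣR = 0.01906 + 0.002843 + 0.03674 = 0.05864 K/W
Q = ΔT/ΣR = (20.2 °C − -3.79 °C)/0.05864 = 409 W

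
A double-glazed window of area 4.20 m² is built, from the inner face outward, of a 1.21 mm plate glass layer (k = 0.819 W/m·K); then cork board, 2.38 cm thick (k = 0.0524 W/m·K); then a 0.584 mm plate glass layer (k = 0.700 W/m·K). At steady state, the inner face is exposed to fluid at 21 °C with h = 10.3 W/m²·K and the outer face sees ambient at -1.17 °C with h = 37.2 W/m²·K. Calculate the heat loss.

Q = 160 W

Resistance network (inner→outer):
  R_conv,in = 1/(hA) = 1/(10.3·4.20) = 0.02312 K/W
  R_plate glass = L/(kA) = 0.00121/(0.819·4.20) = 3.518×10^-4 K/W
  R_cork board = L/(kA) = 0.0238/(0.0524·4.20) = 0.1081 K/W
  R_plate glass = L/(kA) = 5.84×10^-4/(0.700·4.20) = 1.986×10^-4 K/W
  R_conv,out = 1/(hA) = 1/(37.2·4.20) = 0.006400 K/W
ΣR = 0.02312 + 3.518×10^-4 + 0.1081 + 1.986×10^-4 + 0.006400 = 0.1382 K/W
Q = ΔT/ΣR = (21 °C − -1.17 °C)/0.1382 = 160 W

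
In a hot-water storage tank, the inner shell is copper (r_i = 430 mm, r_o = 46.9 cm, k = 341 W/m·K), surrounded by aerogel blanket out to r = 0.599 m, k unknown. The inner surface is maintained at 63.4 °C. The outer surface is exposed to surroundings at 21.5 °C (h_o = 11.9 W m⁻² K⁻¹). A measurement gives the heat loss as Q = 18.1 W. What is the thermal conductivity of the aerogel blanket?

k = 0.0160 W/m·K

ΣR = ΔT/Q = |63.4 − 21.5|/18.1 = 2.315 K/W
Known resistances:
  R_copper = (1/0.430 − 1/0.469)/(4πk) = 0.1934/(4π·341) = 4.513×10^-5 K/W
  R_conv,out = 1/(4πr²h) = 1/(4π·0.599²·11.9) = 0.01864 K/W
R_aerogel blanket = ΣR − ΣR_known = 2.315 − 0.01869 = 2.296 K/W
(1/r₁−1/r₂)/(4πk) = 2.296 ⇒ k = 0.4627/(4π·2.296) = 0.0160 W/m·K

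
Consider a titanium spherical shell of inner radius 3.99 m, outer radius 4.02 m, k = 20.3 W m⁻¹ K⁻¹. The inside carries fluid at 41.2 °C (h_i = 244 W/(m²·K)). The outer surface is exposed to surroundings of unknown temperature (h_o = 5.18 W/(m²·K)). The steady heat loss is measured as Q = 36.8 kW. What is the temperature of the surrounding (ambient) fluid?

T_out = 5.19 °C

Series resistances:
  R_conv,in = 1/(4πr²h) = 1/(4π·3.99²·244) = 2.049×10^-5 K/W
  R_titanium = (1/3.99 − 1/4.02)/(4πk) = 0.001870/(4π·20.3) = 7.332×10^-6 K/W
  R_conv,out = 1/(4πr²h) = 1/(4π·4.02²·5.18) = 9.506×10^-4 K/W
ΣR = 9.784×10^-4 K/W
ΔT = Q·ΣR = 36800 × 9.784×10^-4 = 36.01 K
Heat flows outward, so T_out = T_in − ΔT = 41.2 − 36.01 = 5.19 °C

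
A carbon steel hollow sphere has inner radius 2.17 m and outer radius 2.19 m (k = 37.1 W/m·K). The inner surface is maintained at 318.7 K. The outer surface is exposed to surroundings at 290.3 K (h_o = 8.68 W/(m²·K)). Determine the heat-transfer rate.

Treat each layer as a resistance in series:
  R_carbon steel = (1/2.17 − 1/2.19)/(4πk) = 0.004208/(4π·37.1) = 9.027×10^-6 K/W
  R_conv,out = 1/(4πr²h) = 1/(4π·2.19²·8.68) = 0.001912 K/W
ΣR = 9.027×10^-6 + 0.001912 = 0.001921 K/W
Q = ΔT/ΣR = (318.7 K − 290.3 K)/0.001921 = 14800 W

Q = 14.8 kW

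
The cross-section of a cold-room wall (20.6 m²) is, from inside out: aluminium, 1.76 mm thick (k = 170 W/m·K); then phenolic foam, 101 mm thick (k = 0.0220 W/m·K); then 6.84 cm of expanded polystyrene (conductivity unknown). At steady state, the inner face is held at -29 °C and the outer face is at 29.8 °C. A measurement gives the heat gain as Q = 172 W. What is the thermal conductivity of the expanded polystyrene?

ΣR = ΔT/Q = |-29 − 29.8|/172 = 0.3419 K/W
Known resistances:
  R_aluminium = L/(kA) = 0.00176/(170·20.6) = 5.026×10^-7 K/W
  R_phenolic foam = L/(kA) = 0.101/(0.0220·20.6) = 0.2229 K/W
R_expanded polystyrene = ΣR − ΣR_known = 0.3419 − 0.2229 = 0.1190 K/W
L/(kA) = 0.1190 ⇒ k = 0.0684/(0.1190·20.6) = 0.0279 W/m·K

k = 0.0279 W/m·K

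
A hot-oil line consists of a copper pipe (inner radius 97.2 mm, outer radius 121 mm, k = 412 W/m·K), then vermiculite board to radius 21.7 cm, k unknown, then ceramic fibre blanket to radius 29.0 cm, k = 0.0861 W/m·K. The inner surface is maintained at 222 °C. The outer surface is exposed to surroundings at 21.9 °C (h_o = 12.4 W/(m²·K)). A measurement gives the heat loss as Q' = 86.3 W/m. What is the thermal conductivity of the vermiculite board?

ΣR = ΔT/Q' = |222 − 21.9|/86.3 = 2.319 m·K/W
Known resistances:
  R'_copper = ln(0.121/0.0972)/(2πk) = 0.2190/(2π·412) = 8.461×10^-5 m·K/W
  R'_ceramic fibre blanket = ln(0.290/0.217)/(2πk) = 0.2900/(2π·0.0861) = 0.5360 m·K/W
  R'_conv,out = 1/(2πr h) = 1/(2π·0.290·12.4) = 0.04426 m·K/W
R_vermiculite board = ΣR − ΣR_known = 2.319 − 0.5803 = 1.739 m·K/W
ln(r₂/r₁)/(2πk) = 1.739 ⇒ k = 0.5841/(2π·1.739) = 0.0535 W/m·K

k = 0.0535 W/m·K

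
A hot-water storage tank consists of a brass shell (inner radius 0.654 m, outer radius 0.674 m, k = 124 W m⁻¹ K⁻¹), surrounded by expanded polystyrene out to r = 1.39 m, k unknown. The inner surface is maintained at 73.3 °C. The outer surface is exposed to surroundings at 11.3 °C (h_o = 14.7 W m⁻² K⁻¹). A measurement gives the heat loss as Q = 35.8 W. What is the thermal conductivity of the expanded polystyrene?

ΣR = ΔT/Q = |73.3 − 11.3|/35.8 = 1.732 K/W
Known resistances:
  R_brass = (1/0.654 − 1/0.674)/(4πk) = 0.04537/(4π·124) = 2.912×10^-5 K/W
  R_conv,out = 1/(4πr²h) = 1/(4π·1.39²·14.7) = 0.002802 K/W
R_expanded polystyrene = ΣR − ΣR_known = 1.732 − 0.002831 = 1.729 K/W
(1/r₁−1/r₂)/(4πk) = 1.729 ⇒ k = 0.7643/(4π·1.729) = 0.0352 W/m·K

k = 0.0352 W/m·K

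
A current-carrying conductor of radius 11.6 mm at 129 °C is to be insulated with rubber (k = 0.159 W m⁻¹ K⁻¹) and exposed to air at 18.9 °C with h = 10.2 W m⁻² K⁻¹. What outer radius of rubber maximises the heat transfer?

r_cr = 1.56 cm

For a cylinder, r_cr = k_ins/h = 0.159/10.2 = 0.0156 m = 1.56 cm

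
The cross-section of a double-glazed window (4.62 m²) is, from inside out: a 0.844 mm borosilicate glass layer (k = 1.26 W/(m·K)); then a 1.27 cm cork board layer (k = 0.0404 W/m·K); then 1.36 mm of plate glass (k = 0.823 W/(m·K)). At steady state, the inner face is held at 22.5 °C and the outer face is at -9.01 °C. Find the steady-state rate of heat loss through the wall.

Q = 460 W

Treat each layer as a resistance in series:
  R_borosilicate glass = L/(kA) = 8.44×10^-4/(1.26·4.62) = 1.450×10^-4 K/W
  R_cork board = L/(kA) = 0.0127/(0.0404·4.62) = 0.06804 K/W
  R_plate glass = L/(kA) = 0.00136/(0.823·4.62) = 3.577×10^-4 K/W
ΣR = 1.450×10^-4 + 0.06804 + 3.577×10^-4 = 0.06854 K/W
Q = ΔT/ΣR = (22.5 °C − -9.01 °C)/0.06854 = 460 W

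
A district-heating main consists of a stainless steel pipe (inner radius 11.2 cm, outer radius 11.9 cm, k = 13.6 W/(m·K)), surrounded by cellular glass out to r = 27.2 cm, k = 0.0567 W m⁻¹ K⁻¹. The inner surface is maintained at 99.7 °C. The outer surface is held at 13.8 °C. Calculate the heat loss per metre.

Q' = 37.0 W/m

Resistance network (inner→outer):
  R'_stainless steel = ln(0.119/0.112)/(2πk) = 0.06062/(2π·13.6) = 7.095×10^-4 m·K/W
  R'_cellular glass = ln(0.272/0.119)/(2πk) = 0.8267/(2π·0.0567) = 2.320 m·K/W
ΣR = 7.095×10^-4 + 2.320 = 2.321 m·K/W
Q' = ΔT/ΣR = (99.7 °C − 13.8 °C)/2.321 = 37.0 W/m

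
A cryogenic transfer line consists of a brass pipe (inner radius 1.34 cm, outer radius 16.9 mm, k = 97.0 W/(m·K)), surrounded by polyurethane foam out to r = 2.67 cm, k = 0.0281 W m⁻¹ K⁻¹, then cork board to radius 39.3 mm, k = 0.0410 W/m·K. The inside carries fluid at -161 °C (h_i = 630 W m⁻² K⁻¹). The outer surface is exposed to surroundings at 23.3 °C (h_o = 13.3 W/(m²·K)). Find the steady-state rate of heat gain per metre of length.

Resistance network (inner→outer):
  R'_conv,in = 1/(2πr h) = 1/(2π·0.0134·630) = 0.01885 m·K/W
  R'_brass = ln(0.0169/0.0134)/(2πk) = 0.2321/(2π·97.0) = 3.808×10^-4 m·K/W
  R'_polyurethane foam = ln(0.0267/0.0169)/(2πk) = 0.4573/(2π·0.0281) = 2.590 m·K/W
  R'_cork board = ln(0.0393/0.0267)/(2πk) = 0.3866/(2π·0.0410) = 1.501 m·K/W
  R'_conv,out = 1/(2πr h) = 1/(2π·0.0393·13.3) = 0.3045 m·K/W
ΣR = 0.01885 + 3.808×10^-4 + 2.590 + 1.501 + 0.3045 = 4.415 m·K/W
Q' = ΔT/ΣR = (-161 °C − 23.3 °C)/4.415 = -41.7 W/m
(Negative Q' ⇒ heat flows inward; heat gain = 41.7 W/m.)

Q' = 41.7 W/m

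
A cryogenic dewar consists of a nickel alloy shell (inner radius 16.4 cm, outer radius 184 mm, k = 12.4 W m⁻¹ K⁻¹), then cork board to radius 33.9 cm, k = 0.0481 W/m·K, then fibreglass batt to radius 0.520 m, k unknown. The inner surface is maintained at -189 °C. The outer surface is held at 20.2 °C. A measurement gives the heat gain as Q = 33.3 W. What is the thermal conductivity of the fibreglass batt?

k = 0.0377 W/m·K

ΣR = ΔT/Q = |-189 − 20.2|/33.3 = 6.282 K/W
Known resistances:
  R_nickel alloy = (1/0.164 − 1/0.184)/(4πk) = 0.6628/(4π·12.4) = 0.004253 K/W
  R_cork board = (1/0.184 − 1/0.339)/(4πk) = 2.485/(4π·0.0481) = 4.111 K/W
R_fibreglass batt = ΣR − ΣR_known = 6.282 − 4.115 = 2.167 K/W
(1/r₁−1/r₂)/(4πk) = 2.167 ⇒ k = 1.027/(4π·2.167) = 0.0377 W/m·K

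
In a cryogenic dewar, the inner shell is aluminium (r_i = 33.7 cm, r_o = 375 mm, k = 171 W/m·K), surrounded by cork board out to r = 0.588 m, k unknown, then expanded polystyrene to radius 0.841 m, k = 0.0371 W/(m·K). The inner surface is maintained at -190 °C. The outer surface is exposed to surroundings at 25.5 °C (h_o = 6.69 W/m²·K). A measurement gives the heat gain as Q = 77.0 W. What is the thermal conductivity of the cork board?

ΣR = ΔT/Q = |-190 − 25.5|/77.0 = 2.799 K/W
Known resistances:
  R_aluminium = (1/0.337 − 1/0.375)/(4πk) = 0.3007/(4π·171) = 1.399×10^-4 K/W
  R_expanded polystyrene = (1/0.588 − 1/0.841)/(4πk) = 0.5116/(4π·0.0371) = 1.097 K/W
  R_conv,out = 1/(4πr²h) = 1/(4π·0.841²·6.69) = 0.01682 K/W
R_cork board = ΣR − ΣR_known = 2.799 − 1.114 = 1.685 K/W
(1/r₁−1/r₂)/(4πk) = 1.685 ⇒ k = 0.9660/(4π·1.685) = 0.0456 W/m·K

k = 0.0456 W/m·K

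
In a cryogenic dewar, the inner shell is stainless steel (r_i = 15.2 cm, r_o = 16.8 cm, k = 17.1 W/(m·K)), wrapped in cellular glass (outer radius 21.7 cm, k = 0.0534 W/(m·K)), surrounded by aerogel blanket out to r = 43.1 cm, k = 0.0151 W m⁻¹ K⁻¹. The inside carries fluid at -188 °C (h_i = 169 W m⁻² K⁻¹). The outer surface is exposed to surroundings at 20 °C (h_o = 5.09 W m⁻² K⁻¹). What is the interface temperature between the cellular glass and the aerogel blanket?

T = -158 °C

Series thermal resistances, inner to outer:
  R_conv,in = 1/(4πr²h) = 1/(4π·0.152²·169) = 0.02038 K/W
  R_stainless steel = (1/0.152 − 1/0.168)/(4πk) = 0.6266/(4π·17.1) = 0.002916 K/W
  R_cellular glass = (1/0.168 − 1/0.217)/(4πk) = 1.344/(4π·0.0534) = 2.003 K/W
  R_aerogel blanket = (1/0.217 − 1/0.431)/(4πk) = 2.288/(4π·0.0151) = 12.06 K/W
  R_conv,out = 1/(4πr²h) = 1/(4π·0.431²·5.09) = 0.08416 K/W
ΣR = 0.02038 + 0.002916 + 2.003 + 12.06 + 0.08416 = 14.17 K/W
Q = ΔT/ΣR = (-188 °C − 20 °C)/14.17 = -14.68 W
From the inner boundary to the cellular glass/aerogel blanket interface, ΣR_partial = 2.026 K/W.
T_interface = T_in − Q·ΣR_partial = -188 °C − (-14.68)(2.026) = -158 °C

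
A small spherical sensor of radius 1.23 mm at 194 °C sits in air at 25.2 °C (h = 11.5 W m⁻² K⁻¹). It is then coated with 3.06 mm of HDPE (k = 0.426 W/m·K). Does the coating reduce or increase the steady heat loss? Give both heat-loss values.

Critical radius for a sphere: r_cr = 2k/h = 0.0741 m = 7.41 cm.
Outer radius after coating: r₂ = 0.00123 + 0.00306 = 0.00429 m.
Since r₁ < r_cr and r₂ ≤ r_cr, the coating moves toward the maximum at r_cr — heat loss rises.
Bare: R = 1/(4πr₁²h) = 4574 K/W; Q = 168.8/4574 = 0.0369 W.
Coated: R = R_cond + R_conv = 484.3 K/W; Q = 168.8/484.3 = 0.349 W.

increases: 0.0369 → 0.349 W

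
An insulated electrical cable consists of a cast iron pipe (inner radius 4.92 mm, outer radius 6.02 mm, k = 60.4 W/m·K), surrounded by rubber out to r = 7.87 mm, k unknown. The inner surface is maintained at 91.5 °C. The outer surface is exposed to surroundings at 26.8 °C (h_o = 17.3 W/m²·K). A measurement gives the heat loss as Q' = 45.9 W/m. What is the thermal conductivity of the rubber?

k = 0.178 W/m·K

ΣR = ΔT/Q' = |91.5 − 26.8|/45.9 = 1.410 m·K/W
Known resistances:
  R'_cast iron = ln(0.00602/0.00492)/(2πk) = 0.2018/(2π·60.4) = 5.317×10^-4 m·K/W
  R'_conv,out = 1/(2πr h) = 1/(2π·0.00787·17.3) = 1.169 m·K/W
R_rubber = ΣR − ΣR_known = 1.410 − 1.170 = 0.2400 m·K/W
ln(r₂/r₁)/(2πk) = 0.2400 ⇒ k = 0.2680/(2π·0.2400) = 0.178 W/m·K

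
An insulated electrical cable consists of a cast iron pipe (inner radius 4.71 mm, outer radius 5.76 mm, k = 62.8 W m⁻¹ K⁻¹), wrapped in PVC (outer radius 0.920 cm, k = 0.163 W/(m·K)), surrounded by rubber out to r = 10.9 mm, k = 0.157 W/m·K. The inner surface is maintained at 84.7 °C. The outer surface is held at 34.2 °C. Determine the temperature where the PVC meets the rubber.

Treat each layer as a resistance in series:
  R'_cast iron = ln(0.00576/0.00471)/(2πk) = 0.2012/(2π·62.8) = 5.100×10^-4 m·K/W
  R'_PVC = ln(0.00920/0.00576)/(2πk) = 0.4683/(2π·0.163) = 0.4572 m·K/W
  R'_rubber = ln(0.0109/0.00920)/(2πk) = 0.1696/(2π·0.157) = 0.1719 m·K/W
ΣR = 5.100×10^-4 + 0.4572 + 0.1719 = 0.6296 m·K/W
Q' = ΔT/ΣR = (84.7 °C − 34.2 °C)/0.6296 = 80.21 W/m
From the inner boundary to the PVC/rubber interface, ΣR_partial = 0.4577 m·K/W.
T_interface = T_in − Q'·ΣR_partial = 84.7 °C − (80.21)(0.4577) = 48.0 °C

T = 48.0 °C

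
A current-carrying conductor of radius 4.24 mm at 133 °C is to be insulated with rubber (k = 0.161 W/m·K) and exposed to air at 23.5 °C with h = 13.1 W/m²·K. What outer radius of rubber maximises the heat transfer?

r_cr = 1.23 cm

For a cylinder, r_cr = k_ins/h = 0.161/13.1 = 0.0123 m = 1.23 cm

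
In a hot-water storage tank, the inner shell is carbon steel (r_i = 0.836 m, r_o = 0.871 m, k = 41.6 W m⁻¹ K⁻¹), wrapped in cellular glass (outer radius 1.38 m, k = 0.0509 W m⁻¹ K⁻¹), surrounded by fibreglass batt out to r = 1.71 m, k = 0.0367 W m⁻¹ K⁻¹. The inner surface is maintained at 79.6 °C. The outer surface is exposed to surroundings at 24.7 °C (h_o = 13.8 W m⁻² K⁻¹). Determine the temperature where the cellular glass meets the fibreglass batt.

Resistance network (inner→outer):
  R_carbon steel = (1/0.836 − 1/0.871)/(4πk) = 0.04807/(4π·41.6) = 9.195×10^-5 K/W
  R_cellular glass = (1/0.871 − 1/1.38)/(4πk) = 0.4235/(4π·0.0509) = 0.6621 K/W
  R_fibreglass batt = (1/1.38 − 1/1.71)/(4πk) = 0.1398/(4π·0.0367) = 0.3032 K/W
  R_conv,out = 1/(4πr²h) = 1/(4π·1.71²·13.8) = 0.001972 K/W
ΣR = 9.195×10^-5 + 0.6621 + 0.3032 + 0.001972 = 0.9674 K/W
Q = ΔT/ΣR = (79.6 °C − 24.7 °C)/0.9674 = 56.75 W
From the inner boundary to the cellular glass/fibreglass batt interface, ΣR_partial = 0.6622 K/W.
T_interface = T_in − Q·ΣR_partial = 79.6 °C − (56.75)(0.6622) = 42.0 °C

T = 42.0 °C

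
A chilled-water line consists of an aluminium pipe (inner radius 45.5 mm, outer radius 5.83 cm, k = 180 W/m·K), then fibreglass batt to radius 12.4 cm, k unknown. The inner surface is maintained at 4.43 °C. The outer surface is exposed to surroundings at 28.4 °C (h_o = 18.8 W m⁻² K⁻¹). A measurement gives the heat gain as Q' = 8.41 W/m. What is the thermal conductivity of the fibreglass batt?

k = 0.0432 W/m·K

ΣR = ΔT/Q' = |4.43 − 28.4|/8.41 = 2.850 m·K/W
Known resistances:
  R'_aluminium = ln(0.0583/0.0455)/(2πk) = 0.2479/(2π·180) = 2.192×10^-4 m·K/W
  R'_conv,out = 1/(2πr h) = 1/(2π·0.124·18.8) = 0.06827 m·K/W
R_fibreglass batt = ΣR − ΣR_known = 2.850 − 0.06849 = 2.782 m·K/W
ln(r₂/r₁)/(2πk) = 2.782 ⇒ k = 0.7547/(2π·2.782) = 0.0432 W/m·K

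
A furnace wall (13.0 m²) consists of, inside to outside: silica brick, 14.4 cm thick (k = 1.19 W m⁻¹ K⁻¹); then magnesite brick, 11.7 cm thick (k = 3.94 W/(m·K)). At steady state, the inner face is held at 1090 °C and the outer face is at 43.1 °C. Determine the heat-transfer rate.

Q = 90300 W

Treat each layer as a resistance in series:
  R_silica brick = L/(kA) = 0.144/(1.19·13.0) = 0.009308 K/W
  R_magnesite brick = L/(kA) = 0.117/(3.94·13.0) = 0.002284 K/W
ΣR = 0.009308 + 0.002284 = 0.01159 K/W
Q = ΔT/ΣR = (1090 °C − 43.1 °C)/0.01159 = 90300 W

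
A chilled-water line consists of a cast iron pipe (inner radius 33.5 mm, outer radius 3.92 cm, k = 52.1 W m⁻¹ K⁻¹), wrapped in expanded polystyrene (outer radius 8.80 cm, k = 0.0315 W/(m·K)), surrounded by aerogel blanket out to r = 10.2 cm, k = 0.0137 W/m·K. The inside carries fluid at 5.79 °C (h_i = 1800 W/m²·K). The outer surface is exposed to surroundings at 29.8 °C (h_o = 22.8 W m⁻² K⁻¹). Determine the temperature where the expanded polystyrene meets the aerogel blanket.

T = 22.5 °C

Resistance network (inner→outer):
  R'_conv,in = 1/(2πr h) = 1/(2π·0.0335·1800) = 0.002639 m·K/W
  R'_cast iron = ln(0.0392/0.0335)/(2πk) = 0.1571/(2π·52.1) = 4.800×10^-4 m·K/W
  R'_expanded polystyrene = ln(0.0880/0.0392)/(2πk) = 0.8087/(2π·0.0315) = 4.086 m·K/W
  R'_aerogel blanket = ln(0.102/0.0880)/(2πk) = 0.1476/(2π·0.0137) = 1.715 m·K/W
  R'_conv,out = 1/(2πr h) = 1/(2π·0.102·22.8) = 0.06844 m·K/W
ΣR = 0.002639 + 4.800×10^-4 + 4.086 + 1.715 + 0.06844 = 5.873 m·K/W
Q' = ΔT/ΣR = (5.79 °C − 29.8 °C)/5.873 = -4.088 W/m
From the inner boundary to the expanded polystyrene/aerogel blanket interface, ΣR_partial = 4.089 m·K/W.
T_interface = T_in − Q'·ΣR_partial = 5.79 °C − (-4.088)(4.089) = 22.5 °C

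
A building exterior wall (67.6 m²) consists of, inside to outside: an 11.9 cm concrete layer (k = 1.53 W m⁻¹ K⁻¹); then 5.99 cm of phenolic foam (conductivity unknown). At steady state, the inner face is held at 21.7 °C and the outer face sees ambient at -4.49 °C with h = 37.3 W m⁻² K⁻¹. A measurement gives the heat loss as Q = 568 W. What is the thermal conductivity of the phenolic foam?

k = 0.0199 W/m·K

ΣR = ΔT/Q = |21.7 − -4.49|/568 = 0.04611 K/W
Known resistances:
  R_concrete = L/(kA) = 0.119/(1.53·67.6) = 0.001151 K/W
  R_conv,out = 1/(hA) = 1/(37.3·67.6) = 3.966×10^-4 K/W
R_phenolic foam = ΣR − ΣR_known = 0.04611 − 0.001548 = 0.04456 K/W
L/(kA) = 0.04456 ⇒ k = 0.0599/(0.04456·67.6) = 0.0199 W/m·K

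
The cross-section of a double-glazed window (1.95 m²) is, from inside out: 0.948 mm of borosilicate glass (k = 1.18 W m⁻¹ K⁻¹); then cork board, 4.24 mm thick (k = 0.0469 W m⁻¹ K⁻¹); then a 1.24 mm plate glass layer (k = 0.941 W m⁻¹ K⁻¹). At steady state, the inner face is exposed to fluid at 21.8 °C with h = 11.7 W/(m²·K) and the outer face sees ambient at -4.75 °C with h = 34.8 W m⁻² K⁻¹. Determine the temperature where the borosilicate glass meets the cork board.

T = 10.7 °C

Treat each layer as a resistance in series:
  R_conv,in = 1/(hA) = 1/(11.7·1.95) = 0.04383 K/W
  R_borosilicate glass = L/(kA) = 9.48×10^-4/(1.18·1.95) = 4.120×10^-4 K/W
  R_cork board = L/(kA) = 0.00424/(0.0469·1.95) = 0.04636 K/W
  R_plate glass = L/(kA) = 0.00124/(0.941·1.95) = 6.758×10^-4 K/W
  R_conv,out = 1/(hA) = 1/(34.8·1.95) = 0.01474 K/W
ΣR = 0.04383 + 4.120×10^-4 + 0.04636 + 6.758×10^-4 + 0.01474 = 0.1060 K/W
Q = ΔT/ΣR = (21.8 °C − -4.75 °C)/0.1060 = 250.5 W
From the inner boundary to the borosilicate glass/cork board interface, ΣR_partial = 0.04424 K/W.
T_interface = T_in − Q·ΣR_partial = 21.8 °C − (250.5)(0.04424) = 10.7 °C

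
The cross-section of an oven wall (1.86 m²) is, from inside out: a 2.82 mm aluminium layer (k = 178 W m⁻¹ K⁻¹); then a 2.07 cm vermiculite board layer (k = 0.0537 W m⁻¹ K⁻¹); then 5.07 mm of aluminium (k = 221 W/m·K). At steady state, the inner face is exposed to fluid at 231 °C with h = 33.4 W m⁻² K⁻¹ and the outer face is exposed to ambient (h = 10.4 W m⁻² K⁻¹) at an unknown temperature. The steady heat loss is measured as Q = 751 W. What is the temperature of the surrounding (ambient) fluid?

T_out = 24.4 °C

Sum the resistances:
  R_conv,in = 1/(hA) = 1/(33.4·1.86) = 0.01610 K/W
  R_aluminium = L/(kA) = 0.00282/(178·1.86) = 8.518×10^-6 K/W
  R_vermiculite board = L/(kA) = 0.0207/(0.0537·1.86) = 0.2072 K/W
  R_aluminium = L/(kA) = 0.00507/(221·1.86) = 1.233×10^-5 K/W
  R_conv,out = 1/(hA) = 1/(10.4·1.86) = 0.05170 K/W
ΣR = 0.2751 K/W
ΔT = Q·ΣR = 751 × 0.2751 = 206.6 K
Heat flows outward, so T_out = T_in − ΔT = 231 − 206.6 = 24.4 °C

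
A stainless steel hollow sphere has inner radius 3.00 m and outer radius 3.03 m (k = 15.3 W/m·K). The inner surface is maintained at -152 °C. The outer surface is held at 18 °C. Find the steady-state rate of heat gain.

Q = 4πk·ΔT/(1/r₁ − 1/r₂) = 4π × 15.3 × 170 / (1/3.00 − 1/3.03) = 9.90×10^6 W

Q = 9900 kW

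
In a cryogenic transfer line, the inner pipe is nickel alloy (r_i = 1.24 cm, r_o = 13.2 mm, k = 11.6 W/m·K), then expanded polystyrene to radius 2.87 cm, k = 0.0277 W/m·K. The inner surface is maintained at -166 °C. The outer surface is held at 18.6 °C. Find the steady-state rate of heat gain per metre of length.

Q' = 41.4 W/m

Series thermal resistances, inner to outer:
  R'_nickel alloy = ln(0.0132/0.0124)/(2πk) = 0.06252/(2π·11.6) = 8.578×10^-4 m·K/W
  R'_expanded polystyrene = ln(0.0287/0.0132)/(2πk) = 0.7767/(2π·0.0277) = 4.463 m·K/W
ΣR = 8.578×10^-4 + 4.463 = 4.464 m·K/W
Q' = ΔT/ΣR = (-166 °C − 18.6 °C)/4.464 = -41.4 W/m
(Negative Q' ⇒ heat flows inward; heat gain = 41.4 W/m.)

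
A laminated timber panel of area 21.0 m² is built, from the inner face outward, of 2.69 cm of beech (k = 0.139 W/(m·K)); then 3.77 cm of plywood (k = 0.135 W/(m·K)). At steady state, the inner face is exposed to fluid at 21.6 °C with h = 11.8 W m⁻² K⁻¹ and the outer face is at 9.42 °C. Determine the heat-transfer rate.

Q = 459 W

Treat each layer as a resistance in series:
  R_conv,in = 1/(hA) = 1/(11.8·21.0) = 0.004036 K/W
  R_beech = L/(kA) = 0.0269/(0.139·21.0) = 0.009215 K/W
  R_plywood = L/(kA) = 0.0377/(0.135·21.0) = 0.01330 K/W
ΣR = 0.004036 + 0.009215 + 0.01330 = 0.02655 K/W
Q = ΔT/ΣR = (21.6 °C − 9.42 °C)/0.02655 = 459 W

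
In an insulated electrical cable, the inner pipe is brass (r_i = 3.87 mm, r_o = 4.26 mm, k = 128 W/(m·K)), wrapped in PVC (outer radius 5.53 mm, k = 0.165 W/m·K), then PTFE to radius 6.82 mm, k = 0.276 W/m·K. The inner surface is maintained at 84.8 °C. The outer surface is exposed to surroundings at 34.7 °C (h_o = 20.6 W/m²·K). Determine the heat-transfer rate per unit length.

Resistance network (inner→outer):
  R'_brass = ln(0.00426/0.00387)/(2πk) = 0.09601/(2π·128) = 1.194×10^-4 m·K/W
  R'_PVC = ln(0.00553/0.00426)/(2πk) = 0.2609/(2π·0.165) = 0.2517 m·K/W
  R'_PTFE = ln(0.00682/0.00553)/(2πk) = 0.2097/(2π·0.276) = 0.1209 m·K/W
  R'_conv,out = 1/(2πr h) = 1/(2π·0.00682·20.6) = 1.133 m·K/W
ΣR = 1.194×10^-4 + 0.2517 + 0.1209 + 1.133 = 1.506 m·K/W
Q' = ΔT/ΣR = (84.8 °C − 34.7 °C)/1.506 = 33.3 W/m

Q' = 33.3 W/m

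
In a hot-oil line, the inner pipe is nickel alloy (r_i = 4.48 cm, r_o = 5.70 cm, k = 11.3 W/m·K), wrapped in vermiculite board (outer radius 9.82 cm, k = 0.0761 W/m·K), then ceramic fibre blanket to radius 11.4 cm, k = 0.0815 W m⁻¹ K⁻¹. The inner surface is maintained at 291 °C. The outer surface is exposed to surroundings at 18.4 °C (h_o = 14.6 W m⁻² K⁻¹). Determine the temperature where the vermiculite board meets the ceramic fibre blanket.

T = 87.4 °C

Treat each layer as a resistance in series:
  R'_nickel alloy = ln(0.0570/0.0448)/(2πk) = 0.2408/(2π·11.3) = 0.003392 m·K/W
  R'_vermiculite board = ln(0.0982/0.0570)/(2πk) = 0.5440/(2π·0.0761) = 1.138 m·K/W
  R'_ceramic fibre blanket = ln(0.114/0.0982)/(2πk) = 0.1492/(2π·0.0815) = 0.2913 m·K/W
  R'_conv,out = 1/(2πr h) = 1/(2π·0.114·14.6) = 0.09562 m·K/W
ΣR = 0.003392 + 1.138 + 0.2913 + 0.09562 = 1.528 m·K/W
Q' = ΔT/ΣR = (291 °C − 18.4 °C)/1.528 = 178.4 W/m
From the inner boundary to the vermiculite board/ceramic fibre blanket interface, ΣR_partial = 1.141 m·K/W.
T_interface = T_in − Q'·ΣR_partial = 291 °C − (178.4)(1.141) = 87.4 °C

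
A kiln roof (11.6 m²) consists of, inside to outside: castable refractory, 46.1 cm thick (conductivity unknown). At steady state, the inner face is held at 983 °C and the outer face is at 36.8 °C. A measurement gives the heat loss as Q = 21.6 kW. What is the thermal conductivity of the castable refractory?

ΣR = ΔT/Q = |983 − 36.8|/21600 = 0.04381 K/W
L/(kA) = 0.04381 ⇒ k = 0.461/(0.04381·11.6) = 0.907 W/m·K

k = 0.907 W/m·K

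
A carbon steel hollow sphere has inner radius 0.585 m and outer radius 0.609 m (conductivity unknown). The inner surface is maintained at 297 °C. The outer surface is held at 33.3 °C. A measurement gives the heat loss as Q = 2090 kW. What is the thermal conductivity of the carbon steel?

ΣR = ΔT/Q = |297 − 33.3|/2.09×10^6 = 1.262×10^-4 K/W
(1/r₁−1/r₂)/(4πk) = 1.262×10^-4 ⇒ k = 0.06737/(4π·1.262×10^-4) = 42.5 W/m·K

k = 42.5 W/m·K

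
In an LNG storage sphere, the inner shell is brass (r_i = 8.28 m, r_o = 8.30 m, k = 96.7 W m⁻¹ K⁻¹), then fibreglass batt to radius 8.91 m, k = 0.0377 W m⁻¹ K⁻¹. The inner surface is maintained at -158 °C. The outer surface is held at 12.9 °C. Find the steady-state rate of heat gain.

Q = 9820 W

Series thermal resistances, inner to outer:
  R_brass = (1/8.28 − 1/8.30)/(4πk) = 2.910×10^-4/(4π·96.7) = 2.395×10^-7 K/W
  R_fibreglass batt = (1/8.30 − 1/8.91)/(4πk) = 0.008248/(4π·0.0377) = 0.01741 K/W
ΣR = 2.395×10^-7 + 0.01741 = 0.01741 K/W
Q = ΔT/ΣR = (-158 °C − 12.9 °C)/0.01741 = -9820 W
(Negative Q ⇒ heat flows inward; heat gain = 9820 W.)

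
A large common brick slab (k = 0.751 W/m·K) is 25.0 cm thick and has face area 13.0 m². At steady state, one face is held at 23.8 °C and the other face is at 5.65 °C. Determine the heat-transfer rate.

Q = kA·ΔT/L = 0.751 × 13.0 × |23.8 °C − 5.65 °C| / 0.250 = 709 W

Q = 709 W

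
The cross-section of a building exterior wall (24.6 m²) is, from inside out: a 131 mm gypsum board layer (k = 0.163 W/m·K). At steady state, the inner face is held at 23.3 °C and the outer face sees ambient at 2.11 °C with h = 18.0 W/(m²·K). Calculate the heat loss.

Treat each layer as a resistance in series:
  R_gypsum board = L/(kA) = 0.131/(0.163·24.6) = 0.03267 K/W
  R_conv,out = 1/(hA) = 1/(18.0·24.6) = 0.002258 K/W
ΣR = 0.03267 + 0.002258 = 0.03493 K/W
Q = ΔT/ΣR = (23.3 °C − 2.11 °C)/0.03493 = 607 W

Q = 607 W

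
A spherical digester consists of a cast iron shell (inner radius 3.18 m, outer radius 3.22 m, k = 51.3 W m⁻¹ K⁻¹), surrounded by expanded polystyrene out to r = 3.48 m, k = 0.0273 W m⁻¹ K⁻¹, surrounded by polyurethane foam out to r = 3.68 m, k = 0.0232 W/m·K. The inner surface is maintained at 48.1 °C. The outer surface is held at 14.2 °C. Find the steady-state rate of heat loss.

Q = 280 W

Series thermal resistances, inner to outer:
  R_cast iron = (1/3.18 − 1/3.22)/(4πk) = 0.003906/(4π·51.3) = 6.060×10^-6 K/W
  R_expanded polystyrene = (1/3.22 − 1/3.48)/(4πk) = 0.02320/(4π·0.0273) = 0.06763 K/W
  R_polyurethane foam = (1/3.48 − 1/3.68)/(4πk) = 0.01562/(4π·0.0232) = 0.05357 K/W
ΣR = 6.060×10^-6 + 0.06763 + 0.05357 = 0.1212 K/W
Q = ΔT/ΣR = (48.1 °C − 14.2 °C)/0.1212 = 280 W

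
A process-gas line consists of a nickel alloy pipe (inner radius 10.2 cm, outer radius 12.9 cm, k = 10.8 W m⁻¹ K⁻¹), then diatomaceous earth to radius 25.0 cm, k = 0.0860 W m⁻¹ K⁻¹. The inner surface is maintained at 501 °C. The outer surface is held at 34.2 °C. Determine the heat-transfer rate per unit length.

Q' = 380 W/m

Treat each layer as a resistance in series:
  R'_nickel alloy = ln(0.129/0.102)/(2πk) = 0.2348/(2π·10.8) = 0.003461 m·K/W
  R'_diatomaceous earth = ln(0.250/0.129)/(2πk) = 0.6616/(2π·0.0860) = 1.224 m·K/W
ΣR = 0.003461 + 1.224 = 1.227 m·K/W
Q' = ΔT/ΣR = (501 °C − 34.2 °C)/1.227 = 380 W/m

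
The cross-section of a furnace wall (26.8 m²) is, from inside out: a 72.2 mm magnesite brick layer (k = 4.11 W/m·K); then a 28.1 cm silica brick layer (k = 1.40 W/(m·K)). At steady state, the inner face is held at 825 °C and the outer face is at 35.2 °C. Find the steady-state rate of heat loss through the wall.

Treat each layer as a resistance in series:
  R_magnesite brick = L/(kA) = 0.0722/(4.11·26.8) = 6.555×10^-4 K/W
  R_silica brick = L/(kA) = 0.281/(1.40·26.8) = 0.007489 K/W
ΣR = 6.555×10^-4 + 0.007489 = 0.008145 K/W
Q = ΔT/ΣR = (825 °C − 35.2 °C)/0.008145 = 97000 W

Q = 97.0 kW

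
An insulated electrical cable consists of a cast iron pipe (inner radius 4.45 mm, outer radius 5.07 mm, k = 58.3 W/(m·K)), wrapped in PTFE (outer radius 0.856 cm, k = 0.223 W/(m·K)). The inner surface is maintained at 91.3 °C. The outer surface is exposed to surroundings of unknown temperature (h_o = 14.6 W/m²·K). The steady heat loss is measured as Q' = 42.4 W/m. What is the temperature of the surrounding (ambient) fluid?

T_out = 21.4 °C

Series resistances:
  R'_cast iron = ln(0.00507/0.00445)/(2πk) = 0.1304/(2π·58.3) = 3.561×10^-4 m·K/W
  R'_PTFE = ln(0.00856/0.00507)/(2πk) = 0.5238/(2π·0.223) = 0.3738 m·K/W
  R'_conv,out = 1/(2πr h) = 1/(2π·0.00856·14.6) = 1.273 m·K/W
ΣR = 1.648 m·K/W
ΔT = Q'·ΣR = 42.4 × 1.648 = 69.88 K
Heat flows outward, so T_out = T_in − ΔT = 91.3 − 69.88 = 21.4 °C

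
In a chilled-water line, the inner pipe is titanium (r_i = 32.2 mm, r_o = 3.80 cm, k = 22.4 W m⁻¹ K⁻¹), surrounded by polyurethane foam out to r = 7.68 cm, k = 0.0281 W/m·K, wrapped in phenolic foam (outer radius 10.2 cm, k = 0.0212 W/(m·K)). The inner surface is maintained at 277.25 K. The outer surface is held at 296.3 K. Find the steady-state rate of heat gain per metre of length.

Series thermal resistances, inner to outer:
  R'_titanium = ln(0.0380/0.0322)/(2πk) = 0.1656/(2π·22.4) = 0.001177 m·K/W
  R'_polyurethane foam = ln(0.0768/0.0380)/(2πk) = 0.7036/(2π·0.0281) = 3.985 m·K/W
  R'_phenolic foam = ln(0.102/0.0768)/(2πk) = 0.2838/(2π·0.0212) = 2.130 m·K/W
ΣR = 0.001177 + 3.985 + 2.130 = 6.116 m·K/W
Q' = ΔT/ΣR = (277.25 K − 296.3 K)/6.116 = -3.11 W/m
(Negative Q' ⇒ heat flows inward; heat gain = 3.11 W/m.)

Q' = 3.11 W/m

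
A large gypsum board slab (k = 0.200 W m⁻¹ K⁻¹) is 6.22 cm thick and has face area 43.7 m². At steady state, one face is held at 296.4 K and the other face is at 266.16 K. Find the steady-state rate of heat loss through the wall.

Q = kA·ΔT/L = 0.200 × 43.7 × |296.4 K − 266.16 K| / 0.0622 = 4250 W

Q = 4250 W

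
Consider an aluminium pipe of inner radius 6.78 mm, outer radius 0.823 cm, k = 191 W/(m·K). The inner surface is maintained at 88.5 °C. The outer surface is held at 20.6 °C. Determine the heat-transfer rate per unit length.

Q' = 2πk·ΔT/ln(r₂/r₁) = 2π × 191 × 67.9 / ln(0.00823/0.00678) = 4.20×10^5 W/m

Q' = 4.20×10^5 W/m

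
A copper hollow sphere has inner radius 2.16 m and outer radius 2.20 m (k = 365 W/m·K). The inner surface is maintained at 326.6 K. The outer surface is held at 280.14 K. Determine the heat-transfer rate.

Q = 25300 kW

Q = 4πk·ΔT/(1/r₁ − 1/r₂) = 4π × 365 × 46.46 / (1/2.16 − 1/2.20) = 2.53×10^7 W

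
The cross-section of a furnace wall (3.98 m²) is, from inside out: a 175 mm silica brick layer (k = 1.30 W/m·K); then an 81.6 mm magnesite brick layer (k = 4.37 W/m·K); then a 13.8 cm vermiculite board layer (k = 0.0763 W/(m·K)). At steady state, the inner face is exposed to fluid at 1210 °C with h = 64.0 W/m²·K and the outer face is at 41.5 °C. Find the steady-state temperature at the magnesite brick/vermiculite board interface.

T = 1110 °C

Resistance network (inner→outer):
  R_conv,in = 1/(hA) = 1/(64.0·3.98) = 0.003926 K/W
  R_silica brick = L/(kA) = 0.175/(1.30·3.98) = 0.03382 K/W
  R_magnesite brick = L/(kA) = 0.0816/(4.37·3.98) = 0.004692 K/W
  R_vermiculite board = L/(kA) = 0.138/(0.0763·3.98) = 0.4544 K/W
ΣR = 0.003926 + 0.03382 + 0.004692 + 0.4544 = 0.4968 K/W
Q = ΔT/ΣR = (1210 °C − 41.5 °C)/0.4968 = 2352 W
From the inner boundary to the magnesite brick/vermiculite board interface, ΣR_partial = 0.04244 K/W.
T_interface = T_in − Q·ΣR_partial = 1210 °C − (2352)(0.04244) = 1110 °C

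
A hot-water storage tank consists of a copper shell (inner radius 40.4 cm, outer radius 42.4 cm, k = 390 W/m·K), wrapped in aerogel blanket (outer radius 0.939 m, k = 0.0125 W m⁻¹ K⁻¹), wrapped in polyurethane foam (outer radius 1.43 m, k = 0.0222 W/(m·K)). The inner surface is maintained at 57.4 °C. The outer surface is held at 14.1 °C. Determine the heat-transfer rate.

Q = 4.54 W

Series thermal resistances, inner to outer:
  R_copper = (1/0.404 − 1/0.424)/(4πk) = 0.1168/(4π·390) = 2.382×10^-5 K/W
  R_aerogel blanket = (1/0.424 − 1/0.939)/(4πk) = 1.294/(4π·0.0125) = 8.235 K/W
  R_polyurethane foam = (1/0.939 − 1/1.43)/(4πk) = 0.3657/(4π·0.0222) = 1.311 K/W
ΣR = 2.382×10^-5 + 8.235 + 1.311 = 9.546 K/W
Q = ΔT/ΣR = (57.4 °C − 14.1 °C)/9.546 = 4.54 W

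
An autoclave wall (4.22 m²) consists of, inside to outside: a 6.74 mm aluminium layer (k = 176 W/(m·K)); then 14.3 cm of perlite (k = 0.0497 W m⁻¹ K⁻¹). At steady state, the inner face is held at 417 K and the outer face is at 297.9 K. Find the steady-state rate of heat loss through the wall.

Q = 175 W

Resistance network (inner→outer):
  R_aluminium = L/(kA) = 0.00674/(176·4.22) = 9.075×10^-6 K/W
  R_perlite = L/(kA) = 0.143/(0.0497·4.22) = 0.6818 K/W
ΣR = 9.075×10^-6 + 0.6818 = 0.6818 K/W
Q = ΔT/ΣR = (417 K − 297.9 K)/0.6818 = 175 W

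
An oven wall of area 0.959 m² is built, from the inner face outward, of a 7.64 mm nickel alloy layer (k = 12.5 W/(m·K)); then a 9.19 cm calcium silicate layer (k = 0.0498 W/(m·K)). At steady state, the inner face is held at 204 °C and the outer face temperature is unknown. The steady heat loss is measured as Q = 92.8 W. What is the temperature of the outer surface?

Sum the resistances:
  R_nickel alloy = L/(kA) = 0.00764/(12.5·0.959) = 6.373×10^-4 K/W
  R_calcium silicate = L/(kA) = 0.0919/(0.0498·0.959) = 1.924 K/W
ΣR = 1.925 K/W
ΔT = Q·ΣR = 92.8 × 1.925 = 178.6 K
Heat flows outward, so T_out = T_in − ΔT = 204 − 178.6 = 25.4 °C

T_out = 25.4 °C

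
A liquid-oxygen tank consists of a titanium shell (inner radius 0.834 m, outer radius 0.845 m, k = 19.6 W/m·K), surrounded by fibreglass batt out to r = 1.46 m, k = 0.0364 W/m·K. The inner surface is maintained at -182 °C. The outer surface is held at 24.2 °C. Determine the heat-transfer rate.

Resistance network (inner→outer):
  R_titanium = (1/0.834 − 1/0.845)/(4πk) = 0.01561/(4π·19.6) = 6.337×10^-5 K/W
  R_fibreglass batt = (1/0.845 − 1/1.46)/(4πk) = 0.4985/(4π·0.0364) = 1.090 K/W
ΣR = 6.337×10^-5 + 1.090 = 1.090 K/W
Q = ΔT/ΣR = (-182 °C − 24.2 °C)/1.090 = -189 W
(Negative Q ⇒ heat flows inward; heat gain = 189 W.)

Q = 189 W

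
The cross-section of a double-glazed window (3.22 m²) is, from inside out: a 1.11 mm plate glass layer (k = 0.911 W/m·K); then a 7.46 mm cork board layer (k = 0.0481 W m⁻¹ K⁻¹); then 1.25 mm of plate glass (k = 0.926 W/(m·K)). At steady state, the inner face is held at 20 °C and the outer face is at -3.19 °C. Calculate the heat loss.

Treat each layer as a resistance in series:
  R_plate glass = L/(kA) = 0.00111/(0.911·3.22) = 3.784×10^-4 K/W
  R_cork board = L/(kA) = 0.00746/(0.0481·3.22) = 0.04817 K/W
  R_plate glass = L/(kA) = 0.00125/(0.926·3.22) = 4.192×10^-4 K/W
ΣR = 3.784×10^-4 + 0.04817 + 4.192×10^-4 = 0.04897 K/W
Q = ΔT/ΣR = (20 °C − -3.19 °C)/0.04897 = 474 W

Q = 474 W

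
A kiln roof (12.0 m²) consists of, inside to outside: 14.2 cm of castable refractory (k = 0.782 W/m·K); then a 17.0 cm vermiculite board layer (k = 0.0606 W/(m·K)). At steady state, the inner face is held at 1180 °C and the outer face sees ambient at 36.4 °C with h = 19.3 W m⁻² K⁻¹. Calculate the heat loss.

Q = 4520 W

Resistance network (inner→outer):
  R_castable refractory = L/(kA) = 0.142/(0.782·12.0) = 0.01513 K/W
  R_vermiculite board = L/(kA) = 0.170/(0.0606·12.0) = 0.2338 K/W
  R_conv,out = 1/(hA) = 1/(19.3·12.0) = 0.004318 K/W
ΣR = 0.01513 + 0.2338 + 0.004318 = 0.2532 K/W
Q = ΔT/ΣR = (1180 °C − 36.4 °C)/0.2532 = 4520 W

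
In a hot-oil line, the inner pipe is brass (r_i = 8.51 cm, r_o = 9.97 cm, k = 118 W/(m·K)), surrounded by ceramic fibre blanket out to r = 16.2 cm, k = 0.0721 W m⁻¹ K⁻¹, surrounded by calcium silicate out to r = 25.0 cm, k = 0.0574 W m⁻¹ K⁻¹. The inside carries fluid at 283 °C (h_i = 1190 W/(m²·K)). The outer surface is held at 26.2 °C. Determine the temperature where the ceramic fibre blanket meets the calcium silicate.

T = 162 °C

Resistance network (inner→outer):
  R'_conv,in = 1/(2πr h) = 1/(2π·0.0851·1190) = 0.001572 m·K/W
  R'_brass = ln(0.0997/0.0851)/(2πk) = 0.1583/(2π·118) = 2.136×10^-4 m·K/W
  R'_ceramic fibre blanket = ln(0.162/0.0997)/(2πk) = 0.4854/(2π·0.0721) = 1.072 m·K/W
  R'_calcium silicate = ln(0.250/0.162)/(2πk) = 0.4339/(2π·0.0574) = 1.203 m·K/W
ΣR = 0.001572 + 2.136×10^-4 + 1.072 + 1.203 = 2.277 m·K/W
Q' = ΔT/ΣR = (283 °C − 26.2 °C)/2.277 = 112.8 W/m
From the inner boundary to the ceramic fibre blanket/calcium silicate interface, ΣR_partial = 1.074 m·K/W.
T_interface = T_in − Q'·ΣR_partial = 283 °C − (112.8)(1.074) = 162 °C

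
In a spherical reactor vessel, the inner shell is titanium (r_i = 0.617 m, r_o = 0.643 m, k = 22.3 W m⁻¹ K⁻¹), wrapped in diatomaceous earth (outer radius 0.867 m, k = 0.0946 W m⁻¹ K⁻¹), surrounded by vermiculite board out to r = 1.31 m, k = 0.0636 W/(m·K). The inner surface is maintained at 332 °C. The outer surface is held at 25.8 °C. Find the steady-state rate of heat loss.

Series thermal resistances, inner to outer:
  R_titanium = (1/0.617 − 1/0.643)/(4πk) = 0.06554/(4π·22.3) = 2.339×10^-4 K/W
  R_diatomaceous earth = (1/0.643 − 1/0.867)/(4πk) = 0.4018/(4π·0.0946) = 0.3380 K/W
  R_vermiculite board = (1/0.867 − 1/1.31)/(4πk) = 0.3900/(4π·0.0636) = 0.4880 K/W
ΣR = 2.339×10^-4 + 0.3380 + 0.4880 = 0.8262 K/W
Q = ΔT/ΣR = (332 °C − 25.8 °C)/0.8262 = 371 W

Q = 371 W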